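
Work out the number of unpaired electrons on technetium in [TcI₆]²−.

3

Each iodide is −1; balancing the −2 overall charge requires Tc(IV).
Group 7 minus oxidation state 4 gives a d³ configuration.
In an octahedral field the d³ configuration is t₂g³e_g⁰ (only one arrangement possible), giving 3 unpaired electrons.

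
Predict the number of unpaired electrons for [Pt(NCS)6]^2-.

0

Each isothiocyanate is −1; balancing the −2 overall charge requires Pt(IV).
Pt sits in group 10, so the d-electron count is 10 − 4 = 6.
The spin state decides the count: a 5d ion has a large Δₒ and is invariably low-spin.
An octahedral low-spin d⁶ ion is t₂g⁶e_g⁰, giving 0 unpaired electrons.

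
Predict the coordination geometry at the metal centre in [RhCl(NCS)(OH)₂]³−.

square planar

Ligand charges: each chloride is −1; each isothiocyanate is −1; each hydroxide is −1. With an overall charge of −3 the rhodium centre must be in the +1 oxidation state.
Rh sits in group 9, so the d-electron count is 9 − 1 = 8.
Coordination number: 4.
A 4d d⁸ ion has a large crystal-field splitting; square planar leaves the high-energy d_{x²−y²} orbital empty and maximises CFSE.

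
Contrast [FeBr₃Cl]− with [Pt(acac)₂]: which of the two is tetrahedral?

[FeBr₃Cl]−

For [FeBr₃Cl]−: Each bromide is −1; each chloride is −1; balancing the −1 overall charge requires Fe(III). Fe sits in group 8, so the d-electron count is 8 − 3 = 5. A high-spin d⁵ ion has zero CFSE in either geometry, so four ligands adopt the sterically favoured tetrahedral geometry. → tetrahedral.
For [Pt(acac)₂]: Each acetylacetonate is −1; balancing the 0 overall charge requires Pt(II). Pt sits in group 10, so the d-electron count is 10 − 2 = 8. A 5d d⁸ ion has a large crystal-field splitting; square planar leaves the high-energy d_{x²−y²} orbital empty and maximises CFSE. → square planar.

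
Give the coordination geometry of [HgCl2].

linear

Ligand charges: each chloride is −1. With an overall charge of 0 the mercury centre must be in the +2 oxidation state.
Hg sits in group 12, so the d-electron count is 12 − 2 = 10.
With 2 monodentate ligands the coordination number is 2.
A d¹⁰ ion with only two ligands adopts a linear arrangement (sp hybridisation; no CFSE preference).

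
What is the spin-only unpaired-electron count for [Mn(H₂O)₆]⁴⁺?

Summing ligand charges against the +4 overall charge gives an oxidation state of +4 for manganese.
Mn sits in group 7, so the d-electron count is 7 − 4 = 3.
In an octahedral field the d³ configuration is t₂g³e_g⁰ (only one arrangement possible), giving 3 unpaired electrons.

3 unpaired electrons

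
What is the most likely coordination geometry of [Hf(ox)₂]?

tetrahedral

Summing ligand charges against the 0 overall charge gives an oxidation state of +4 for hafnium.
Group 4 minus oxidation state 4 gives a d⁰ configuration.
Counting donor atoms: 2×oxalate (bidentate) → 4 donors. Coordination number = 4.
A d⁰ ion has no crystal-field stabilisation preference between square planar and tetrahedral, so four ligands adopt the sterically favoured tetrahedral geometry.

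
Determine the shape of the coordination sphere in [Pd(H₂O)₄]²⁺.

Water is neutral; balancing the +2 overall charge requires Pd(II).
Group 10 minus oxidation state 2 gives a d⁸ configuration.
With 4 monodentate ligands the coordination number is 4.
A 4d d⁸ ion has a large crystal-field splitting; square planar leaves the high-energy d_{x²−y²} orbital empty and maximises CFSE.

square planar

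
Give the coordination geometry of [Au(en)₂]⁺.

Ethylenediamine is neutral; balancing the +1 overall charge requires Au(I).
Group 11 minus oxidation state 1 gives a d¹⁰ configuration.
Counting donor atoms: 2×ethylenediamine (bidentate) → 4 donors. Coordination number = 4.
A d¹⁰ ion has no crystal-field stabilisation preference between square planar and tetrahedral, so four ligands adopt the sterically favoured tetrahedral geometry.

tetrahedral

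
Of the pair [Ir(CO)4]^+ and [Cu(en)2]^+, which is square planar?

[Ir(CO)4]^+

For [Ir(CO)4]^+: Ligand charges: carbonyl is neutral. With an overall charge of +1 the iridium centre must be in the +1 oxidation state. Group 9 minus oxidation state 1 gives a d⁸ configuration. A 5d d⁸ ion has a large crystal-field splitting; square planar leaves the high-energy d_{x²−y²} orbital empty and maximises CFSE. → square planar.
For [Cu(en)2]^+: Ethylenediamine is neutral; balancing the +1 overall charge requires Cu(I). Copper is a group-11 element; Cu(I) is therefore d¹⁰. A d¹⁰ ion has no crystal-field stabilisation preference between square planar and tetrahedral, so four ligands adopt the sterically favoured tetrahedral geometry. → tetrahedral.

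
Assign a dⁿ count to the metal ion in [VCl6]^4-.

Summing ligand charges against the −4 overall charge gives an oxidation state of +2 for vanadium.
V sits in group 5, so the d-electron count is 5 − 2 = 3.

d3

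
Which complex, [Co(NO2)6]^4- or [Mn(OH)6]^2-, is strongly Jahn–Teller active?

[Co(NO2)6]^4-: Summing ligand charges against the −4 overall charge gives an oxidation state of +2 for cobalt. Group 9 minus oxidation state 2 gives a d⁷ configuration. Nitro (N-bound nitrite) is a strong-field ligand (high in the spectrochemical series) for a first-row metal, so the complex is low-spin. The t₂g⁶e_g¹ (low-spin) configuration has an unevenly filled e_g set; the Jahn–Teller theorem predicts a tetragonal distortion (typically axial elongation) to lift the degeneracy.
[Mn(OH)6]^2-: Summing ligand charges against the −2 overall charge gives an oxidation state of +4 for manganese. Mn sits in group 7, so the d-electron count is 7 − 4 = 3. The d³ configuration leaves the e_g set evenly filled (or empty) — no strong Jahn–Teller driving force.

[Co(NO2)6]^4-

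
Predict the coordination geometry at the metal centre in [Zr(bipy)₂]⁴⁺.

tetrahedral

2,2′-bipyridine is neutral; balancing the +4 overall charge requires Zr(IV).
Group 4 minus oxidation state 4 gives a d⁰ configuration.
Counting donor atoms: 2×2,2′-bipyridine (bidentate) → 4 donors. Coordination number = 4.
A d⁰ ion has no crystal-field stabilisation preference between square planar and tetrahedral, so four ligands adopt the sterically favoured tetrahedral geometry.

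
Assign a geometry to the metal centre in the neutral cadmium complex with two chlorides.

Each chloride is −1; balancing the 0 overall charge requires Cd(II).
Cadmium is a group-12 element; Cd(II) is therefore d¹⁰.
With 2 monodentate ligands the coordination number is 2.
A d¹⁰ ion with only two ligands adopts a linear arrangement (sp hybridisation; no CFSE preference).

linear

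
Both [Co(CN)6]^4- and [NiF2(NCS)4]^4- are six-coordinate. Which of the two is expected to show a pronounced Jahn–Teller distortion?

[Co(CN)6]^4-

[Co(CN)6]^4-: Ligand charges: each cyanide is −1. With an overall charge of −4 the cobalt centre must be in the +2 oxidation state. Co sits in group 9, so the d-electron count is 9 − 2 = 7. Cyanide is a strong-field ligand (high in the spectrochemical series) for a first-row metal, so the complex is low-spin. The t₂g⁶e_g¹ (low-spin) configuration has an unevenly filled e_g set; the Jahn–Teller theorem predicts a tetragonal distortion (typically axial elongation) to lift the degeneracy.
[NiF2(NCS)4]^4-: Each fluoride is −1; each isothiocyanate is −1; balancing the −4 overall charge requires Ni(II). Ni sits in group 10, so the d-electron count is 10 − 2 = 8. The d⁸ configuration leaves the e_g set evenly filled (or empty) — no strong Jahn–Teller driving force.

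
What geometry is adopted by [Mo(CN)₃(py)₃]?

Ligand charges: each cyanide is −1; pyridine is neutral. With an overall charge of 0 the molybdenum centre must be in the +3 oxidation state.
Molybdenum is a group-6 element; Mo(III) is therefore d³.
Coordination number: 6.
Six donors around a single metal centre give an octahedral coordination sphere.

octahedral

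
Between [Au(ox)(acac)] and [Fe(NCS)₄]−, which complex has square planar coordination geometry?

For [Au(ox)(acac)]: Ligand charges: each oxalate is −2; each acetylacetonate is −1. With an overall charge of 0 the gold centre must be in the +3 oxidation state. Au sits in group 11, so the d-electron count is 11 − 3 = 8. A 5d d⁸ ion has a large crystal-field splitting; square planar leaves the high-energy d_{x²−y²} orbital empty and maximises CFSE. → square planar.
For [Fe(NCS)₄]−: Each isothiocyanate is −1; balancing the −1 overall charge requires Fe(III). Iron is a group-8 element; Fe(III) is therefore d⁵. A high-spin d⁵ ion has zero CFSE in either geometry, so four ligands adopt the sterically favoured tetrahedral geometry. → tetrahedral.

[Au(ox)(acac)]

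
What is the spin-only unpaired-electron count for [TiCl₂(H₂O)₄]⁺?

Ligand charges: each chloride is −1; water is neutral. With an overall charge of +1 the titanium centre must be in the +3 oxidation state.
Titanium is a group-4 element; Ti(III) is therefore d¹.
In an octahedral field the d¹ configuration is t₂g¹e_g⁰ (only one arrangement possible), giving 1 unpaired electron.

1 unpaired electron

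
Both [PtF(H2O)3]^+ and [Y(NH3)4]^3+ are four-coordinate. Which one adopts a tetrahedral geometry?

[Y(NH3)4]^3+

For [PtF(H2O)3]^+: Summing ligand charges against the +1 overall charge gives an oxidation state of +2 for platinum. Platinum is a group-10 element; Pt(II) is therefore d⁸. A 5d d⁸ ion has a large crystal-field splitting; square planar leaves the high-energy d_{x²−y²} orbital empty and maximises CFSE. → square planar.
For [Y(NH3)4]^3+: Ammonia is neutral; balancing the +3 overall charge requires Y(III). Yttrium is a group-3 element; Y(III) is therefore d⁰. A d⁰ ion has no crystal-field stabilisation preference between square planar and tetrahedral, so four ligands adopt the sterically favoured tetrahedral geometry. → tetrahedral.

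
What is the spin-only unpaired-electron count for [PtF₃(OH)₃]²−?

0

Summing ligand charges against the −2 overall charge gives an oxidation state of +4 for platinum.
Platinum is a group-10 element; Pt(IV) is therefore d⁶.
The spin state decides the count: a 5d ion has a large Δₒ and is invariably low-spin.
An octahedral low-spin d⁶ ion is t₂g⁶e_g⁰, giving 0 unpaired electrons.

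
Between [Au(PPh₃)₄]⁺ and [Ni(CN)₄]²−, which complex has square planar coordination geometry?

For [Au(PPh₃)₄]⁺: Ligand charges: triphenylphosphine is neutral. With an overall charge of +1 the gold centre must be in the +1 oxidation state. Gold is a group-11 element; Au(I) is therefore d¹⁰. A d¹⁰ ion has no crystal-field stabilisation preference between square planar and tetrahedral, so four ligands adopt the sterically favoured tetrahedral geometry. → tetrahedral.
For [Ni(CN)₄]²−: Summing ligand charges against the −2 overall charge gives an oxidation state of +2 for nickel. Group 10 minus oxidation state 2 gives a d⁸ configuration. Cyanide is a strong-field ligand (high in the spectrochemical series). A 3d d⁸ ion with strong-field ligands gains enough CFSE to favour square planar over tetrahedral. → square planar.

[Ni(CN)₄]²−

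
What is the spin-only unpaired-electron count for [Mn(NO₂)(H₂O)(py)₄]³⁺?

3

Ligand charges: each nitro (N-bound nitrite) is −1; water is neutral; pyridine is neutral. With an overall charge of +3 the manganese centre must be in the +4 oxidation state.
Manganese is a group-7 element; Mn(IV) is therefore d³.
In an octahedral field the d³ configuration is t₂g³e_g⁰ (only one arrangement possible), giving 3 unpaired electrons.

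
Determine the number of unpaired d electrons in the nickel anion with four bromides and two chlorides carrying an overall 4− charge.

2 unpaired electrons

Each bromide is −1; each chloride is −1; balancing the −4 overall charge requires Ni(II).
Ni sits in group 10, so the d-electron count is 10 − 2 = 8.
In an octahedral field the d⁸ configuration is t₂g⁶e_g² (only one arrangement possible), giving 2 unpaired electrons.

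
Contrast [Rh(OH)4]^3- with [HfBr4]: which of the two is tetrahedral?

[HfBr4]

For [Rh(OH)4]^3-: Ligand charges: each hydroxide is −1. With an overall charge of −3 the rhodium centre must be in the +1 oxidation state. Group 9 minus oxidation state 1 gives a d⁸ configuration. A 4d d⁸ ion has a large crystal-field splitting; square planar leaves the high-energy d_{x²−y²} orbital empty and maximises CFSE. → square planar.
For [HfBr4]: Summing ligand charges against the 0 overall charge gives an oxidation state of +4 for hafnium. Hafnium is a group-4 element; Hf(IV) is therefore d⁰. A d⁰ ion has no crystal-field stabilisation preference between square planar and tetrahedral, so four ligands adopt the sterically favoured tetrahedral geometry. → tetrahedral.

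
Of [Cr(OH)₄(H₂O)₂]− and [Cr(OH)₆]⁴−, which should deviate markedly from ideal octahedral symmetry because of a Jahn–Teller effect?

[Cr(OH)₆]⁴−

[Cr(OH)₄(H₂O)₂]−: Ligand charges: each hydroxide is −1; water is neutral. With an overall charge of −1 the chromium centre must be in the +3 oxidation state. Chromium is a group-6 element; Cr(III) is therefore d³. The d³ configuration leaves the e_g set evenly filled (or empty) — no strong Jahn–Teller driving force.
[Cr(OH)₆]⁴−: Ligand charges: each hydroxide is −1. With an overall charge of −4 the chromium centre must be in the +2 oxidation state. Group 6 minus oxidation state 2 gives a d⁴ configuration. Hydroxide is a weak-field ligand for a first-row metal, so the complex is high-spin. The t₂g³e_g¹ (high-spin) configuration has an unevenly filled e_g set; the Jahn–Teller theorem predicts a tetragonal distortion (typically axial elongation) to lift the degeneracy.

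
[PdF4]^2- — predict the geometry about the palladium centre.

square planar

Each fluoride is −1; balancing the −2 overall charge requires Pd(II).
Palladium is a group-10 element; Pd(II) is therefore d⁸.
With 4 monodentate ligands the coordination number is 4.
A 4d d⁸ ion has a large crystal-field splitting; square planar leaves the high-energy d_{x²−y²} orbital empty and maximises CFSE.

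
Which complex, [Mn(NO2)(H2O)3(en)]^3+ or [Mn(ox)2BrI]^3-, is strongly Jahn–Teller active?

[Mn(ox)2BrI]^3-

[Mn(NO2)(H2O)3(en)]^3+: Summing ligand charges against the +3 overall charge gives an oxidation state of +4 for manganese. Mn sits in group 7, so the d-electron count is 7 − 4 = 3. The d³ configuration leaves the e_g set evenly filled (or empty) — no strong Jahn–Teller driving force.
[Mn(ox)2BrI]^3-: Summing ligand charges against the −3 overall charge gives an oxidation state of +3 for manganese. Mn sits in group 7, so the d-electron count is 7 − 3 = 4. Bromide, iodide, and oxalate are weak-field ligands for a first-row metal, so the complex is high-spin. The t₂g³e_g¹ (high-spin) configuration has an unevenly filled e_g set; the Jahn–Teller theorem predicts a tetragonal distortion (typically axial elongation) to lift the degeneracy.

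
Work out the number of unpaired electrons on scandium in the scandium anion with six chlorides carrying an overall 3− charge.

Ligand charges: each chloride is −1. With an overall charge of −3 the scandium centre must be in the +3 oxidation state.
Group 3 minus oxidation state 3 gives a d⁰ configuration.
In an octahedral field the d⁰ configuration is t₂g⁰e_g⁰, giving 0 unpaired electrons.

0 unpaired electrons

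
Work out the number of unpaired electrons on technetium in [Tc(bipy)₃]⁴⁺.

Summing ligand charges against the +4 overall charge gives an oxidation state of +4 for technetium.
Group 7 minus oxidation state 4 gives a d³ configuration.
Counting donor atoms: 3×2,2′-bipyridine (bidentate) → 6 donors. Coordination number = 6.
In an octahedral field the d³ configuration is t₂g³e_g⁰ (only one arrangement possible), giving 3 unpaired electrons.

3 unpaired electrons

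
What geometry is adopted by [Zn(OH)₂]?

Summing ligand charges against the 0 overall charge gives an oxidation state of +2 for zinc.
Zinc is a group-12 element; Zn(II) is therefore d¹⁰.
With 2 monodentate ligands the coordination number is 2.
A d¹⁰ ion with only two ligands adopts a linear arrangement (sp hybridisation; no CFSE preference).

linear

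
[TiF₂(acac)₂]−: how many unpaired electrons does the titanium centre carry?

Each fluoride is −1; each acetylacetonate is −1; balancing the −1 overall charge requires Ti(III).
Ti sits in group 4, so the d-electron count is 4 − 3 = 1.
Counting donor atoms: 2×fluoride (monodentate) → 2 donors; 2×acetylacetonate (bidentate) → 4 donors. Coordination number = 6.
In an octahedral field the d¹ configuration is t₂g¹e_g⁰ (only one arrangement possible), giving 1 unpaired electron.

1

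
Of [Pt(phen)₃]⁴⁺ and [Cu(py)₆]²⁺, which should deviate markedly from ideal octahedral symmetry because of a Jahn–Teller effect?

[Cu(py)₆]²⁺

[Pt(phen)₃]⁴⁺: Summing ligand charges against the +4 overall charge gives an oxidation state of +4 for platinum. Platinum is a group-10 element; Pt(IV) is therefore d⁶. A 5d ion has a large Δₒ and is invariably low-spin. The d⁶ configuration leaves the e_g set evenly filled (or empty) — no strong Jahn–Teller driving force.
[Cu(py)₆]²⁺: Pyridine is neutral; balancing the +2 overall charge requires Cu(II). Group 11 minus oxidation state 2 gives a d⁹ configuration. The t₂g⁶e_g³ configuration has an unevenly filled e_g set; the Jahn–Teller theorem predicts a tetragonal distortion (typically axial elongation) to lift the degeneracy.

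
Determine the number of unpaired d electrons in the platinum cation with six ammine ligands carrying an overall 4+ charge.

Ligand charges: ammonia is neutral. With an overall charge of +4 the platinum centre must be in the +4 oxidation state.
Group 10 minus oxidation state 4 gives a d⁶ configuration.
The spin state decides the count: a 5d ion has a large Δₒ and is invariably low-spin.
An octahedral low-spin d⁶ ion is t₂g⁶e_g⁰, giving 0 unpaired electrons.

0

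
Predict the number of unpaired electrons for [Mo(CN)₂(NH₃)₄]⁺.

3 unpaired electrons

Each cyanide is −1; ammonia is neutral; balancing the +1 overall charge requires Mo(III).
Mo sits in group 6, so the d-electron count is 6 − 3 = 3.
In an octahedral field the d³ configuration is t₂g³e_g⁰ (only one arrangement possible), giving 3 unpaired electrons.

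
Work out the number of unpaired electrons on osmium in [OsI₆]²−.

Ligand charges: each iodide is −1. With an overall charge of −2 the osmium centre must be in the +4 oxidation state.
Group 8 minus oxidation state 4 gives a d⁴ configuration.
The spin state decides the count: a 5d ion has a large Δₒ and is invariably low-spin.
An octahedral low-spin d⁴ ion is t₂g⁴e_g⁰, giving 2 unpaired electrons.

2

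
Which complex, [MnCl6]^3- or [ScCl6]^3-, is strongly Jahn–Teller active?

[MnCl6]^3-

[MnCl6]^3-: Each chloride is −1; balancing the −3 overall charge requires Mn(III). Manganese is a group-7 element; Mn(III) is therefore d⁴. Chloride is a weak-field ligand for a first-row metal, so the complex is high-spin. The t₂g³e_g¹ (high-spin) configuration has an unevenly filled e_g set; the Jahn–Teller theorem predicts a tetragonal distortion (typically axial elongation) to lift the degeneracy.
[ScCl6]^3-: Ligand charges: each chloride is −1. With an overall charge of −3 the scandium centre must be in the +3 oxidation state. Group 3 minus oxidation state 3 gives a d⁰ configuration. The d⁰ configuration leaves the e_g set evenly filled (or empty) — no strong Jahn–Teller driving force.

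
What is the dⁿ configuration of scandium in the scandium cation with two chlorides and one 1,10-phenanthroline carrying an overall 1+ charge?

Each chloride is −1; 1,10-phenanthroline is neutral; balancing the +1 overall charge requires Sc(III).
Sc sits in group 3, so the d-electron count is 3 − 3 = 0.

d⁰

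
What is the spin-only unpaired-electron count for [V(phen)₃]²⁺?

Ligand charges: 1,10-phenanthroline is neutral. With an overall charge of +2 the vanadium centre must be in the +2 oxidation state.
Vanadium is a group-5 element; V(II) is therefore d³.
Counting donor atoms: 3×1,10-phenanthroline (bidentate) → 6 donors. Coordination number = 6.
In an octahedral field the d³ configuration is t₂g³e_g⁰ (only one arrangement possible), giving 3 unpaired electrons.

3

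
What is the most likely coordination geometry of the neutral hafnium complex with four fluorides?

Summing ligand charges against the 0 overall charge gives an oxidation state of +4 for hafnium.
Hafnium is a group-4 element; Hf(IV) is therefore d⁰.
Coordination number: 4.
A d⁰ ion has no crystal-field stabilisation preference between square planar and tetrahedral, so four ligands adopt the sterically favoured tetrahedral geometry.

tetrahedral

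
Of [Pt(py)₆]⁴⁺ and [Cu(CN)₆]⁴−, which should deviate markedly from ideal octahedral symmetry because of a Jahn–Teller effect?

[Cu(CN)₆]⁴−

[Pt(py)₆]⁴⁺: Ligand charges: pyridine is neutral. With an overall charge of +4 the platinum centre must be in the +4 oxidation state. Pt sits in group 10, so the d-electron count is 10 − 4 = 6. A 5d ion has a large Δₒ and is invariably low-spin. The d⁶ configuration leaves the e_g set evenly filled (or empty) — no strong Jahn–Teller driving force.
[Cu(CN)₆]⁴−: Summing ligand charges against the −4 overall charge gives an oxidation state of +2 for copper. Copper is a group-11 element; Cu(II) is therefore d⁹. The t₂g⁶e_g³ configuration has an unevenly filled e_g set; the Jahn–Teller theorem predicts a tetragonal distortion (typically axial elongation) to lift the degeneracy.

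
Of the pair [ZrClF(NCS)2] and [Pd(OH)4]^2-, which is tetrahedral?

[ZrClF(NCS)2]

For [ZrClF(NCS)2]: Ligand charges: each chloride is −1; each fluoride is −1; each isothiocyanate is −1. With an overall charge of 0 the zirconium centre must be in the +4 oxidation state. Group 4 minus oxidation state 4 gives a d⁰ configuration. A d⁰ ion has no crystal-field stabilisation preference between square planar and tetrahedral, so four ligands adopt the sterically favoured tetrahedral geometry. → tetrahedral.
For [Pd(OH)4]^2-: Each hydroxide is −1; balancing the −2 overall charge requires Pd(II). Palladium is a group-10 element; Pd(II) is therefore d⁸. A 4d d⁸ ion has a large crystal-field splitting; square planar leaves the high-energy d_{x²−y²} orbital empty and maximises CFSE. → square planar.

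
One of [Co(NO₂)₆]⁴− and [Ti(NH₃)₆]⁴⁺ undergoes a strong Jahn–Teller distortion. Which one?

[Co(NO₂)₆]⁴−

[Co(NO₂)₆]⁴−: Ligand charges: each nitro (N-bound nitrite) is −1. With an overall charge of −4 the cobalt centre must be in the +2 oxidation state. Group 9 minus oxidation state 2 gives a d⁷ configuration. Nitro (N-bound nitrite) is a strong-field ligand (high in the spectrochemical series) for a first-row metal, so the complex is low-spin. The t₂g⁶e_g¹ (low-spin) configuration has an unevenly filled e_g set; the Jahn–Teller theorem predicts a tetragonal distortion (typically axial elongation) to lift the degeneracy.
[Ti(NH₃)₆]⁴⁺: Ammonia is neutral; balancing the +4 overall charge requires Ti(IV). Group 4 minus oxidation state 4 gives a d⁰ configuration. The d⁰ configuration leaves the e_g set evenly filled (or empty) — no strong Jahn–Teller driving force.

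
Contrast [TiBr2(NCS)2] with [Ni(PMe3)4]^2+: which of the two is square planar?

[Ni(PMe3)4]^2+

For [TiBr2(NCS)2]: Ligand charges: each bromide is −1; each isothiocyanate is −1. With an overall charge of 0 the titanium centre must be in the +4 oxidation state. Ti sits in group 4, so the d-electron count is 4 − 4 = 0. A d⁰ ion has no crystal-field stabilisation preference between square planar and tetrahedral, so four ligands adopt the sterically favoured tetrahedral geometry. → tetrahedral.
For [Ni(PMe3)4]^2+: Ligand charges: trimethylphosphine is neutral. With an overall charge of +2 the nickel centre must be in the +2 oxidation state. Group 10 minus oxidation state 2 gives a d⁸ configuration. Trimethylphosphine is a strong-field ligand (high in the spectrochemical series). A 3d d⁸ ion with strong-field ligands gains enough CFSE to favour square planar over tetrahedral. → square planar.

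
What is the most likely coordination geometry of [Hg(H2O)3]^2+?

trigonal planar

Ligand charges: water is neutral. With an overall charge of +2 the mercury centre must be in the +2 oxidation state.
Mercury is a group-12 element; Hg(II) is therefore d¹⁰.
With 3 monodentate ligands the coordination number is 3.
Three ligands around a d¹⁰ centre minimise repulsion in a trigonal-planar arrangement.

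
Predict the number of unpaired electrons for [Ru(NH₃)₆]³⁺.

Ligand charges: ammonia is neutral. With an overall charge of +3 the ruthenium centre must be in the +3 oxidation state.
Ru sits in group 8, so the d-electron count is 8 − 3 = 5.
The spin state decides the count: a 4d ion has a large Δₒ and is invariably low-spin.
An octahedral low-spin d⁵ ion is t₂g⁵e_g⁰, giving 1 unpaired electron.

1 unpaired electron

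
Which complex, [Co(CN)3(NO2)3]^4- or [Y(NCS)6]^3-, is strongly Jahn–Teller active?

[Co(CN)3(NO2)3]^4-

[Co(CN)3(NO2)3]^4-: Summing ligand charges against the −4 overall charge gives an oxidation state of +2 for cobalt. Group 9 minus oxidation state 2 gives a d⁷ configuration. Cyanide and nitro (N-bound nitrite) are strong-field ligands (high in the spectrochemical series) for a first-row metal, so the complex is low-spin. The t₂g⁶e_g¹ (low-spin) configuration has an unevenly filled e_g set; the Jahn–Teller theorem predicts a tetragonal distortion (typically axial elongation) to lift the degeneracy.
[Y(NCS)6]^3-: Ligand charges: each isothiocyanate is −1. With an overall charge of −3 the yttrium centre must be in the +3 oxidation state. Y sits in group 3, so the d-electron count is 3 − 3 = 0. The d⁰ configuration leaves the e_g set evenly filled (or empty) — no strong Jahn–Teller driving force.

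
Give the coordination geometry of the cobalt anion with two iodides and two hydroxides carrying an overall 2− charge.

tetrahedral

Ligand charges: each iodide is −1; each hydroxide is −1. With an overall charge of −2 the cobalt centre must be in the +2 oxidation state.
Co sits in group 9, so the d-electron count is 9 − 2 = 7.
Coordination number: 4.
Hydroxide and iodide are weak-field ligands.
For a high-spin 3d d⁷ ion with weak-field ligands the small Δₜ gives little square-planar CFSE advantage, so four ligands adopt the sterically favoured tetrahedral geometry.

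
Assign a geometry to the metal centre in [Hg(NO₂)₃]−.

trigonal planar

Summing ligand charges against the −1 overall charge gives an oxidation state of +2 for mercury.
Group 12 minus oxidation state 2 gives a d¹⁰ configuration.
Coordination number: 3.
Three ligands around a d¹⁰ centre minimise repulsion in a trigonal-planar arrangement.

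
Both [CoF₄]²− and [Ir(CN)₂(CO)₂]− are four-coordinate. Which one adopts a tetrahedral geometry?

For [CoF₄]²−: Summing ligand charges against the −2 overall charge gives an oxidation state of +2 for cobalt. Cobalt is a group-9 element; Co(II) is therefore d⁷. For a high-spin 3d d⁷ ion with weak-field ligands the small Δₜ gives little square-planar CFSE advantage, so four ligands adopt the sterically favoured tetrahedral geometry. → tetrahedral.
For [Ir(CN)₂(CO)₂]−: Each cyanide is −1; carbonyl is neutral; balancing the −1 overall charge requires Ir(I). Ir sits in group 9, so the d-electron count is 9 − 1 = 8. A 5d d⁸ ion has a large crystal-field splitting; square planar leaves the high-energy d_{x²−y²} orbital empty and maximises CFSE. → square planar.

[CoF₄]²−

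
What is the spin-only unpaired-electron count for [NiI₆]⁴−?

Each iodide is −1; balancing the −4 overall charge requires Ni(II).
Nickel is a group-10 element; Ni(II) is therefore d⁸.
In an octahedral field the d⁸ configuration is t₂g⁶e_g² (only one arrangement possible), giving 2 unpaired electrons.

2 unpaired electrons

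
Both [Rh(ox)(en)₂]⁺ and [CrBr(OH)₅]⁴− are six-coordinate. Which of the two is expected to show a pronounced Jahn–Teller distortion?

[Rh(ox)(en)₂]⁺: Ligand charges: each oxalate is −2; ethylenediamine is neutral. With an overall charge of +1 the rhodium centre must be in the +3 oxidation state. Group 9 minus oxidation state 3 gives a d⁶ configuration. A 4d ion has a large Δₒ and is invariably low-spin. The d⁶ configuration leaves the e_g set evenly filled (or empty) — no strong Jahn–Teller driving force.
[CrBr(OH)₅]⁴−: Summing ligand charges against the −4 overall charge gives an oxidation state of +2 for chromium. Cr sits in group 6, so the d-electron count is 6 − 2 = 4. Bromide and hydroxide are weak-field ligands for a first-row metal, so the complex is high-spin. The t₂g³e_g¹ (high-spin) configuration has an unevenly filled e_g set; the Jahn–Teller theorem predicts a tetragonal distortion (typically axial elongation) to lift the degeneracy.

[CrBr(OH)₅]⁴−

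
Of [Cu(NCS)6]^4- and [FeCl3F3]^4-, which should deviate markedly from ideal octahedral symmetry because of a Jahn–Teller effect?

[Cu(NCS)6]^4-

[Cu(NCS)6]^4-: Ligand charges: each isothiocyanate is −1. With an overall charge of −4 the copper centre must be in the +2 oxidation state. Cu sits in group 11, so the d-electron count is 11 − 2 = 9. The t₂g⁶e_g³ configuration has an unevenly filled e_g set; the Jahn–Teller theorem predicts a tetragonal distortion (typically axial elongation) to lift the degeneracy.
[FeCl3F3]^4-: Each chloride is −1; each fluoride is −1; balancing the −4 overall charge requires Fe(II). Group 8 minus oxidation state 2 gives a d⁶ configuration. Chloride and fluoride are weak-field ligands for a first-row metal, so the complex is high-spin. The d⁶ configuration leaves the e_g set evenly filled (or empty) — no strong Jahn–Teller driving force.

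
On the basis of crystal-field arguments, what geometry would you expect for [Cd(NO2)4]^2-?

Summing ligand charges against the −2 overall charge gives an oxidation state of +2 for cadmium.
Cadmium is a group-12 element; Cd(II) is therefore d¹⁰.
With 4 monodentate ligands the coordination number is 4.
A d¹⁰ ion has no crystal-field stabilisation preference between square planar and tetrahedral, so four ligands adopt the sterically favoured tetrahedral geometry.

tetrahedral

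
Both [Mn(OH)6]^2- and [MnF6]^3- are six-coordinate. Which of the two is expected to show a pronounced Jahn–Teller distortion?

[MnF6]^3-

[Mn(OH)6]^2-: Ligand charges: each hydroxide is −1. With an overall charge of −2 the manganese centre must be in the +4 oxidation state. Group 7 minus oxidation state 4 gives a d³ configuration. The d³ configuration leaves the e_g set evenly filled (or empty) — no strong Jahn–Teller driving force.
[MnF6]^3-: Each fluoride is −1; balancing the −3 overall charge requires Mn(III). Manganese is a group-7 element; Mn(III) is therefore d⁴. Fluoride is a weak-field ligand for a first-row metal, so the complex is high-spin. The t₂g³e_g¹ (high-spin) configuration has an unevenly filled e_g set; the Jahn–Teller theorem predicts a tetragonal distortion (typically axial elongation) to lift the degeneracy.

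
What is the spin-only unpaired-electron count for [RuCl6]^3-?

1 unpaired electron

Summing ligand charges against the −3 overall charge gives an oxidation state of +3 for ruthenium.
Ru sits in group 8, so the d-electron count is 8 − 3 = 5.
The spin state decides the count: a 4d ion has a large Δₒ and is invariably low-spin.
An octahedral low-spin d⁵ ion is t₂g⁵e_g⁰, giving 1 unpaired electron.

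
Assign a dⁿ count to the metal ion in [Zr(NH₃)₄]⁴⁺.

Summing ligand charges against the +4 overall charge gives an oxidation state of +4 for zirconium.
Zirconium is a group-4 element; Zr(IV) is therefore d⁰.

d0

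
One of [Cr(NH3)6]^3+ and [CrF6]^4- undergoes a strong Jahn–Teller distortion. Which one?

[CrF6]^4-

[Cr(NH3)6]^3+: Ligand charges: ammonia is neutral. With an overall charge of +3 the chromium centre must be in the +3 oxidation state. Group 6 minus oxidation state 3 gives a d³ configuration. The d³ configuration leaves the e_g set evenly filled (or empty) — no strong Jahn–Teller driving force.
[CrF6]^4-: Ligand charges: each fluoride is −1. With an overall charge of −4 the chromium centre must be in the +2 oxidation state. Cr sits in group 6, so the d-electron count is 6 − 2 = 4. Fluoride is a weak-field ligand for a first-row metal, so the complex is high-spin. The t₂g³e_g¹ (high-spin) configuration has an unevenly filled e_g set; the Jahn–Teller theorem predicts a tetragonal distortion (typically axial elongation) to lift the degeneracy.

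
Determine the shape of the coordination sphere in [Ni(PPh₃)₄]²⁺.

Triphenylphosphine is neutral; balancing the +2 overall charge requires Ni(II).
Nickel is a group-10 element; Ni(II) is therefore d⁸.
Coordination number: 4.
Triphenylphosphine is a strong-field ligand (high in the spectrochemical series).
A 3d d⁸ ion with strong-field ligands gains enough CFSE to favour square planar over tetrahedral.

square planar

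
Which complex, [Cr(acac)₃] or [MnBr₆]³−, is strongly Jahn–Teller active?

[MnBr₆]³−

[Cr(acac)₃]: Summing ligand charges against the 0 overall charge gives an oxidation state of +3 for chromium. Group 6 minus oxidation state 3 gives a d³ configuration. The d³ configuration leaves the e_g set evenly filled (or empty) — no strong Jahn–Teller driving force.
[MnBr₆]³−: Summing ligand charges against the −3 overall charge gives an oxidation state of +3 for manganese. Manganese is a group-7 element; Mn(III) is therefore d⁴. Bromide is a weak-field ligand for a first-row metal, so the complex is high-spin. The t₂g³e_g¹ (high-spin) configuration has an unevenly filled e_g set; the Jahn–Teller theorem predicts a tetragonal distortion (typically axial elongation) to lift the degeneracy.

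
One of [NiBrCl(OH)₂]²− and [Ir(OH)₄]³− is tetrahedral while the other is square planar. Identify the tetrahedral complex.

[NiBrCl(OH)₂]²−

For [NiBrCl(OH)₂]²−: Summing ligand charges against the −2 overall charge gives an oxidation state of +2 for nickel. Nickel is a group-10 element; Ni(II) is therefore d⁸. Bromide, chloride, and hydroxide are weak-field ligands. With weak-field ligands the CFSE gain from square planar is small, so a 3d d⁸ ion takes the sterically preferred tetrahedral geometry. → tetrahedral.
For [Ir(OH)₄]³−: Each hydroxide is −1; balancing the −3 overall charge requires Ir(I). Iridium is a group-9 element; Ir(I) is therefore d⁸. A 5d d⁸ ion has a large crystal-field splitting; square planar leaves the high-energy d_{x²−y²} orbital empty and maximises CFSE. → square planar.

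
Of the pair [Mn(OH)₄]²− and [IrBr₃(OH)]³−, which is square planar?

For [Mn(OH)₄]²−: Each hydroxide is −1; balancing the −2 overall charge requires Mn(II). Manganese is a group-7 element; Mn(II) is therefore d⁵. A high-spin d⁵ ion has zero CFSE in either geometry, so four ligands adopt the sterically favoured tetrahedral geometry. → tetrahedral.
For [IrBr₃(OH)]³−: Summing ligand charges against the −3 overall charge gives an oxidation state of +1 for iridium. Iridium is a group-9 element; Ir(I) is therefore d⁸. A 5d d⁸ ion has a large crystal-field splitting; square planar leaves the high-energy d_{x²−y²} orbital empty and maximises CFSE. → square planar.

[IrBr₃(OH)]³−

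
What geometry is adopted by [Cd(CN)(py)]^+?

linear

Summing ligand charges against the +1 overall charge gives an oxidation state of +2 for cadmium.
Group 12 minus oxidation state 2 gives a d¹⁰ configuration.
With 2 monodentate ligands the coordination number is 2.
A d¹⁰ ion with only two ligands adopts a linear arrangement (sp hybridisation; no CFSE preference).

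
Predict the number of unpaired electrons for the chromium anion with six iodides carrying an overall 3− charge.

3 unpaired electrons

Each iodide is −1; balancing the −3 overall charge requires Cr(III).
Chromium is a group-6 element; Cr(III) is therefore d³.
In an octahedral field the d³ configuration is t₂g³e_g⁰ (only one arrangement possible), giving 3 unpaired electrons.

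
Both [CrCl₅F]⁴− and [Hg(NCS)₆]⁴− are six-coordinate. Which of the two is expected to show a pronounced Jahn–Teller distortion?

[CrCl₅F]⁴−: Ligand charges: each chloride is −1; each fluoride is −1. With an overall charge of −4 the chromium centre must be in the +2 oxidation state. Cr sits in group 6, so the d-electron count is 6 − 2 = 4. Chloride and fluoride are weak-field ligands for a first-row metal, so the complex is high-spin. The t₂g³e_g¹ (high-spin) configuration has an unevenly filled e_g set; the Jahn–Teller theorem predicts a tetragonal distortion (typically axial elongation) to lift the degeneracy.
[Hg(NCS)₆]⁴−: Ligand charges: each isothiocyanate is −1. With an overall charge of −4 the mercury centre must be in the +2 oxidation state. Hg sits in group 12, so the d-electron count is 12 − 2 = 10. The d¹⁰ configuration leaves the e_g set evenly filled (or empty) — no strong Jahn–Teller driving force.

[CrCl₅F]⁴−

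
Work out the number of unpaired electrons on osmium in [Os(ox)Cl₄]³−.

Summing ligand charges against the −3 overall charge gives an oxidation state of +3 for osmium.
Group 8 minus oxidation state 3 gives a d⁵ configuration.
Counting donor atoms: 1×oxalate (bidentate) → 2 donors; 4×chloride (monodentate) → 4 donors. Coordination number = 6.
The spin state decides the count: a 5d ion has a large Δₒ and is invariably low-spin.
An octahedral low-spin d⁵ ion is t₂g⁵e_g⁰, giving 1 unpaired electron.

1 unpaired electron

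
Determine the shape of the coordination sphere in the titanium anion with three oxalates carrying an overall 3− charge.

octahedral

Ligand charges: each oxalate is −2. With an overall charge of −3 the titanium centre must be in the +3 oxidation state.
Titanium is a group-4 element; Ti(III) is therefore d¹.
Counting donor atoms: 3×oxalate (bidentate) → 6 donors. Coordination number = 6.
Six donors around a single metal centre give an octahedral coordination sphere.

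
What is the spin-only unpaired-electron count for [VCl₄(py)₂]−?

Each chloride is −1; pyridine is neutral; balancing the −1 overall charge requires V(III).
Vanadium is a group-5 element; V(III) is therefore d².
In an octahedral field the d² configuration is t₂g²e_g⁰ (only one arrangement possible), giving 2 unpaired electrons.

2 unpaired electrons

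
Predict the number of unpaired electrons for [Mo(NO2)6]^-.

Summing ligand charges against the −1 overall charge gives an oxidation state of +5 for molybdenum.
Group 6 minus oxidation state 5 gives a d¹ configuration.
In an octahedral field the d¹ configuration is t₂g¹e_g⁰ (only one arrangement possible), giving 1 unpaired electron.

1 unpaired electron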